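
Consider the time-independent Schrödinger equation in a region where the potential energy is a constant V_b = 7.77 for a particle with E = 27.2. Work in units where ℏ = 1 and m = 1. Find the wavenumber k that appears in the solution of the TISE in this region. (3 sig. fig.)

With E > V_b the solution is oscillatory, ψ ∝ e^{±ikx} with k = √(2m(E − V_b))/ℏ.
k = √(2 × 1 × 19.43) = 6.234.

k = 6.23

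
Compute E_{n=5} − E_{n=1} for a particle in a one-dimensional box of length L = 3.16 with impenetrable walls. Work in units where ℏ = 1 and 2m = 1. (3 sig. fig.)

ΔE = 23.7

E_n = n²π²ℏ²/(2mL²), so ΔE = (5² − 1²) π²ℏ²/(2mL²).
ΔE = 24 × π² / (2 × 0.5 × 3.16²) = 23.72.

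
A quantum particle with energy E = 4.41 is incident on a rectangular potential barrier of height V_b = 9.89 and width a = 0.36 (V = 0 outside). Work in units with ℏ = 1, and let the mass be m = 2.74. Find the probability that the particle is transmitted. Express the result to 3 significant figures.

T = 0.0736

E < V_b: inside the barrier ψ ∝ e^{±κx} with κ = √(2m(V_b − E))/ℏ = 5.480.
κa = 1.973, sinh(κa) = 3.526.
The exact tunnelling result is T⁻¹ = 1 + V_b² sinh²(κa) / [4E(V_b − E)] = 13.58, so T = 0.0736.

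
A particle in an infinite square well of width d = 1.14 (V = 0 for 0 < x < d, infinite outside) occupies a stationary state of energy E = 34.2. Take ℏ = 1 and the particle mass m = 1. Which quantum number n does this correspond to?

From E_n = n²π²ℏ²/(2md²) invert to n = √(2md²E)/(πℏ).
n = (1.14/π) × √(2 × 1 × 34.2) = 3.001 → n = 3.

n = 3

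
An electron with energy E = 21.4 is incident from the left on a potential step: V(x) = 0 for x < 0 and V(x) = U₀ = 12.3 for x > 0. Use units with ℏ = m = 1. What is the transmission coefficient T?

The wavenumbers are k₁ = √(2mE)/ℏ = 6.542 on the left and k₂ = √(2m(E − U₀))/ℏ = 4.266 on the right.
Continuity of ψ and ψ′ at the step yields the reflection amplitude r = (k₁ − k₂)/(k₁ + k₂) = 0.2106; thus R = |r|² = 0.04434, T = 0.9557.

T = 0.956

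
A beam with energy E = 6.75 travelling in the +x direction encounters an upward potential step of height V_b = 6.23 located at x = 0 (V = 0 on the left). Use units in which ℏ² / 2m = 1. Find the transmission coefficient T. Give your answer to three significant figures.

T = 0.680

On each side the TISE gives plane waves with k = √(2m(E − V))/ℏ: k₁ = √(2·½·6.75) = 2.598, k₂ = √(2·½·0.52) = 0.7211.
Matching ψ and ψ′ at x = 0 gives r = (k₁ − k₂)/(k₁ + k₂), so R = r² = 0.3198 and T = 1 − R = 0.6802.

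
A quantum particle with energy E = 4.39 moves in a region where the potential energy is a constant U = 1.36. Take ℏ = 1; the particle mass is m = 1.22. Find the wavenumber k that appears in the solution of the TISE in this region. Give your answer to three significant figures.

With E > U the solution is oscillatory, ψ ∝ e^{±ikx} with k = √(2m(E − U))/ℏ.
k = √(2 × 1.22 × 3.03) = 2.719.

k = 2.72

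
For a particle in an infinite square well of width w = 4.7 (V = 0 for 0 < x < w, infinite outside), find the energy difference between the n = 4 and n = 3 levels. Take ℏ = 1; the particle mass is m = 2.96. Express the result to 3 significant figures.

ΔE = 0.528

E_n = n²π²ℏ²/(2mw²), so ΔE = (4² − 3²) π²ℏ²/(2mw²).
ΔE = 7 × π² / (2 × 2.96 × 4.7²) = 0.5283.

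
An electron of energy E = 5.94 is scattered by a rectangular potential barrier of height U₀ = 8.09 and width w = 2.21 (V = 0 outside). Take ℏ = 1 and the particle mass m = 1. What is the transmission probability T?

T = 0.000326

Since E < U₀ the interior solution is evanescent with decay constant κ = √(2m(U₀ − E))/ℏ = 2.074.
κw = 4.583, sinh(κw) = 48.89.
Matching ψ, ψ′ at both faces gives T = [1 + U₀² sinh²(κw) / (4E(U₀ − E))]⁻¹ = 1/3063 = 0.000326.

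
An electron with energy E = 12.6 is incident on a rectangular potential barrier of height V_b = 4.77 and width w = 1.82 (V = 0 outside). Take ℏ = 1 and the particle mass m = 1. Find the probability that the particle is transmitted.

T = 0.965

E > V_b: inside the barrier k₂ = √(2m(E − V_b))/ℏ = 3.957, k₂w = 7.202.
Matching at both interfaces gives T⁻¹ = 1 + V_b² sin²(k₂w) / [4E(E − V_b)] = 1.036, hence T = 0.965.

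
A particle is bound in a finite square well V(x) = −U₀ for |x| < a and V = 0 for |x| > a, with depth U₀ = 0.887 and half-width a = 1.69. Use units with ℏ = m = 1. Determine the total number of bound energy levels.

N = 2

The dimensionless depth is z₀ = a√(2mU₀)/ℏ = 1.69 × √(1.774) = 2.251.
A new bound state (alternating even/odd) appears each time z₀ passes a multiple of π/2, so N = ⌊2z₀/π⌋ + 1 = ⌊1.433⌋ + 1 = 2.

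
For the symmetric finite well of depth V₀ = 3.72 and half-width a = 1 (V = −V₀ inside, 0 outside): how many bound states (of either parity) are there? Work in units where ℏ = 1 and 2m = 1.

Define the well-strength parameter z₀ = (a/ℏ)√(2mV₀) = 1 × √(2·0.5·3.72) = 1.929.
A new bound state (alternating even/odd) appears each time z₀ passes a multiple of π/2, so N = ⌊2z₀/π⌋ + 1 = ⌊1.228⌋ + 1 = 2.

N = 2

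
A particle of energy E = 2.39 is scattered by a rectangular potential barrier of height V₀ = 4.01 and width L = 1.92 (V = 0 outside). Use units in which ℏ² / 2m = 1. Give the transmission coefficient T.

E < V₀: inside the barrier ψ ∝ e^{±κx} with κ = √(2m(V₀ − E))/ℏ = 1.273.
κL = 2.444, sinh(κL) = 5.715.
Matching ψ, ψ′ at both faces gives T = [1 + V₀² sinh²(κL) / (4E(V₀ − E))]⁻¹ = 1/34.91 = 0.0286.

T = 0.0286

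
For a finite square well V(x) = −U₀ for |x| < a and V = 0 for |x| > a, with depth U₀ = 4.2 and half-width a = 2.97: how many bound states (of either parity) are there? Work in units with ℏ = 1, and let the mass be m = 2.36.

The dimensionless depth is z₀ = a√(2mU₀)/ℏ = 2.97 × √(19.82) = 13.22.
The even/odd transcendental equations gain one root per π/2 in z₀, giving N = 1 + ⌊2z₀/π⌋ = 1 + ⌊8.418⌋ = 9.

N = 9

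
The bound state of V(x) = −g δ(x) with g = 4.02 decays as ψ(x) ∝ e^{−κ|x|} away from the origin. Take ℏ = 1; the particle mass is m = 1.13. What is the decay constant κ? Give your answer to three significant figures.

Integrating the TISE across x = 0 gives the cusp condition ψ'(0⁺) − ψ'(0⁻) = −(2mg/ℏ²)ψ(0).
With ψ ∝ e^{−κ|x|} this yields −2κ = −2mg/ℏ², so κ = mg/ℏ² = 4.543.

κ = 4.54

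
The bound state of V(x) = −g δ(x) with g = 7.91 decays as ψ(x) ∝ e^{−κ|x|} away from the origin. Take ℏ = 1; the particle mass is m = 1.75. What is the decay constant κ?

κ = 13.8

Integrating the TISE across x = 0 gives the cusp condition ψ'(0⁺) − ψ'(0⁻) = −(2mg/ℏ²)ψ(0).
With ψ ∝ e^{−κ|x|} this yields −2κ = −2mg/ℏ², so κ = mg/ℏ² = 13.84.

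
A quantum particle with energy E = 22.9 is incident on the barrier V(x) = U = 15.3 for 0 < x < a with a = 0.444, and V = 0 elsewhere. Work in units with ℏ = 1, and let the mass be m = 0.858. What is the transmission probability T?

Above the barrier the interior wavenumber is k₂ = √(2m(E − U))/ℏ = 3.611, giving phase k₂a = 1.603.
T = [1 + U² sin²(k₂a) / (4E(E − U))]⁻¹ = 1/1.336 = 0.749.

T = 0.749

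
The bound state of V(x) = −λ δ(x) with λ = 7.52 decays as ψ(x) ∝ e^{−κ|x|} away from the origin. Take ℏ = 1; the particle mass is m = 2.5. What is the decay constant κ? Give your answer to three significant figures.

Integrate −(ℏ²/2m)ψ'' − λδ(x)ψ = Eψ from −ε to +ε: the ψ'' term gives ψ'(0⁺) − ψ'(0⁻) and the δ term gives −(2mλ/ℏ²)ψ(0).
With ψ ∝ e^{−κ|x|} this yields −2κ = −2mλ/ℏ², so κ = mλ/ℏ² = 18.80.

κ = 18.8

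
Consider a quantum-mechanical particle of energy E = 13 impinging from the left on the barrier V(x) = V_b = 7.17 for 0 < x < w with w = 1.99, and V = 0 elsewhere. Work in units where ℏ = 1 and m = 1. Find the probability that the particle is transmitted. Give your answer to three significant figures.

E > V_b: inside the barrier k₂ = √(2m(E − V_b))/ℏ = 3.415, k₂w = 6.795.
Matching at both interfaces gives T⁻¹ = 1 + V_b² sin²(k₂w) / [4E(E − V_b)] = 1.041, hence T = 0.961.

T = 0.961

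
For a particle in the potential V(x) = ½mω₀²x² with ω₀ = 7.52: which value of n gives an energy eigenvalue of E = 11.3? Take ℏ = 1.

n = 1

E_n = ℏω₀(n + ½) ⇒ n = E/(ℏω₀) − ½ = 11.3/7.52 − 0.5 = 1.003 → n = 1.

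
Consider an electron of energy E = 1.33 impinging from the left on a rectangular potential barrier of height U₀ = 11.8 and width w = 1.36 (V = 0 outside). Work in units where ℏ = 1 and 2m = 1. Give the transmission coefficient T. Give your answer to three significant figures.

T = 0.000241

Since E < U₀ the interior solution is evanescent with decay constant κ = √(2m(U₀ − E))/ℏ = 3.236.
κw = 4.401, sinh(κw) = 40.74.
Matching ψ, ψ′ at both faces gives T = [1 + U₀² sinh²(κw) / (4E(U₀ − E))]⁻¹ = 1/4151 = 0.000241.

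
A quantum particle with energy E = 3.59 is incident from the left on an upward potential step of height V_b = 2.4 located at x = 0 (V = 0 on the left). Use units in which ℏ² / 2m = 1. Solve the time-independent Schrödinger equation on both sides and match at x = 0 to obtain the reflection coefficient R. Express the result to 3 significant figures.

On each side the TISE gives plane waves with k = √(2m(E − V))/ℏ: k₁ = √(2·½·3.59) = 1.895, k₂ = √(2·½·1.19) = 1.091.
Matching ψ and ψ′ at x = 0 gives r = (k₁ − k₂)/(k₁ + k₂), so R = r² = 0.07249 and T = 1 − R = 0.9275.

R = 0.0725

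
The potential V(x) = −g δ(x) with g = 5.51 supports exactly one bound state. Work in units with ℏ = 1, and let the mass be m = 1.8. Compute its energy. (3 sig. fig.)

The bound state is ψ(x) = √κ e^{−κ|x|}. The derivative jump ψ'(0⁺) − ψ'(0⁻) = −(2mg/ℏ²)ψ(0) fixes κ = mg/ℏ² = 9.918.
Then E = −ℏ²κ²/(2m) = −mg²/(2ℏ²) = -27.32.

E = -27.3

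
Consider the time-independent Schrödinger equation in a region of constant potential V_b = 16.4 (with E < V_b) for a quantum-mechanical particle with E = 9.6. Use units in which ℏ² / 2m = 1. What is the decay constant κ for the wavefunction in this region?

κ = 2.61

Since E < V_b the TISE in this region is ψ'' = κ²ψ with κ = √(2m(V_b − E))/ℏ.
κ = √(2 × 0.5 × 6.8) = 2.608.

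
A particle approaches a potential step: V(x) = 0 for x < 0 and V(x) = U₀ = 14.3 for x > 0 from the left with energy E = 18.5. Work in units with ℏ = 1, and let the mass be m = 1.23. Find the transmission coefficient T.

On each side the TISE gives plane waves with k = √(2m(E − V))/ℏ: k₁ = √(2·1.23·18.5) = 6.746, k₂ = √(2·1.23·4.2) = 3.214.
Matching ψ and ψ′ at x = 0 gives r = (k₁ − k₂)/(k₁ + k₂), so R = r² = 0.1257 and T = 1 − R = 0.8743.

T = 0.874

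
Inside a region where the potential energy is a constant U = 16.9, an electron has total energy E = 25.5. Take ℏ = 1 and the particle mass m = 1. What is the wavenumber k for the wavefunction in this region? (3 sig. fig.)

k = 4.15

With E > U the solution is oscillatory, ψ ∝ e^{±ikx} with k = √(2m(E − U))/ℏ.
k = √(2 × 1 × 8.6) = 4.147.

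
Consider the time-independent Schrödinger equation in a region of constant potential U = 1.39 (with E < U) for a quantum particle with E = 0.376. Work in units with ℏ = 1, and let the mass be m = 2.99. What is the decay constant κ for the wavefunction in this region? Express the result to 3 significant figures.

κ = 2.46

Since E < U the TISE in this region is ψ'' = κ²ψ with κ = √(2m(U − E))/ℏ.
κ = √(2 × 2.99 × 1.014) = 2.462.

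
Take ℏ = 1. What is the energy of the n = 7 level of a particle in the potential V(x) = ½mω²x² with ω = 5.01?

E = 37.6

The oscillator eigenvalues are E_n = ℏω(n + ½), so E_7 = 5.01 × 7.5 = 37.58.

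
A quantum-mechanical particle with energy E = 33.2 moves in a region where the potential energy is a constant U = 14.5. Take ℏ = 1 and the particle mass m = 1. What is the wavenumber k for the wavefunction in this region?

With E > U the solution is oscillatory, ψ ∝ e^{±ikx} with k = √(2m(E − U))/ℏ.
k = √(2 × 1 × 18.7) = 6.116.

k = 6.12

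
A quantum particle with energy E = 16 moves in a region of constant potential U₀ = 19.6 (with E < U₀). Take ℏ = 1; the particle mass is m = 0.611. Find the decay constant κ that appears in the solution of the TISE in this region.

κ = 2.10

Since E < U₀ the TISE in this region is ψ'' = κ²ψ with κ = √(2m(U₀ − E))/ℏ.
κ = √(2 × 0.611 × 3.6) = 2.097.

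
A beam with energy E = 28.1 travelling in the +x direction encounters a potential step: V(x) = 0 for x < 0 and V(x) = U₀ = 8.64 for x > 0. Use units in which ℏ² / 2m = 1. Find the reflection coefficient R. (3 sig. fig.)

The wavenumbers are k₁ = √(2mE)/ℏ = 5.301 on the left and k₂ = √(2m(E − U₀))/ℏ = 4.411 on the right.
Continuity of ψ and ψ′ at the step yields the reflection amplitude r = (k₁ − k₂)/(k₁ + k₂) = 0.09159; thus R = |r|² = 0.008390, T = 0.9916.

R = 0.00839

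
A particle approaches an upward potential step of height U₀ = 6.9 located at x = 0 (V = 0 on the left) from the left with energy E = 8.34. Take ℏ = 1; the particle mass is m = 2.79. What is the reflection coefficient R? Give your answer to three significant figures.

R = 0.170

The wavenumbers are k₁ = √(2mE)/ℏ = 6.822 on the left and k₂ = √(2m(E − U₀))/ℏ = 2.835 on the right.
Continuity of ψ and ψ′ at the step yields the reflection amplitude r = (k₁ − k₂)/(k₁ + k₂) = 0.4129; thus R = |r|² = 0.1705, T = 0.8295.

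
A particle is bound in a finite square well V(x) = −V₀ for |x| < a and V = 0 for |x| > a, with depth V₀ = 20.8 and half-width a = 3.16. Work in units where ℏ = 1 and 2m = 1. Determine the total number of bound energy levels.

The dimensionless depth is z₀ = a√(2mV₀)/ℏ = 3.16 × √(20.80) = 14.41.
A new bound state (alternating even/odd) appears each time z₀ passes a multiple of π/2, so N = ⌊2z₀/π⌋ + 1 = ⌊9.175⌋ + 1 = 10.

N = 10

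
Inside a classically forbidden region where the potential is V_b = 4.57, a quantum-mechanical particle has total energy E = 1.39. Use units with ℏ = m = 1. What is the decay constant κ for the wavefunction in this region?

κ = 2.52

Since E < V_b the TISE in this region is ψ'' = κ²ψ with κ = √(2m(V_b − E))/ℏ.
κ = √(2 × 1 × 3.18) = 2.522.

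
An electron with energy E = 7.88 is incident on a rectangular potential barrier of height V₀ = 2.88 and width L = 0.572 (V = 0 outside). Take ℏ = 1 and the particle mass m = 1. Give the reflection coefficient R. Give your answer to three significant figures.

E > V₀: inside the barrier k₂ = √(2m(E − V₀))/ℏ = 3.162, k₂L = 1.809.
Matching at both interfaces gives T⁻¹ = 1 + V₀² sin²(k₂L) / [4E(E − V₀)] = 1.050, hence T = 0.953.
R = 1 − T = 0.0474.

R = 0.0474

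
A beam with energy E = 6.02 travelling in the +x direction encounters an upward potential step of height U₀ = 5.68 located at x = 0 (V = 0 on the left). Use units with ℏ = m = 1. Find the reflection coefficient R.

The wavenumbers are k₁ = √(2mE)/ℏ = 3.470 on the left and k₂ = √(2m(E − U₀))/ℏ = 0.8246 on the right.
Matching ψ and ψ′ at x = 0 gives r = (k₁ − k₂)/(k₁ + k₂), so R = r² = 0.3794 and T = 1 − R = 0.6206.

R = 0.379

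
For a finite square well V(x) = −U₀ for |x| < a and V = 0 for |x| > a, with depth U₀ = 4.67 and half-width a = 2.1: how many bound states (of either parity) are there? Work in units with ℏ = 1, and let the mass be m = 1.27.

N = 5

Define the well-strength parameter z₀ = (a/ℏ)√(2mU₀) = 2.1 × √(2·1.27·4.67) = 7.233.
A new bound state (alternating even/odd) appears each time z₀ passes a multiple of π/2, so N = ⌊2z₀/π⌋ + 1 = ⌊4.604⌋ + 1 = 5.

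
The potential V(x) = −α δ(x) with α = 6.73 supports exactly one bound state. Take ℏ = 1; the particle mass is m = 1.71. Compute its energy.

For x ≠ 0 the bound state is ψ ∝ e^{−κ|x|}; integrating the TISE across the delta gives the cusp condition 2κ = 2mα/ℏ², so κ = 11.51.
Then E = −ℏ²κ²/(2m) = −mα²/(2ℏ²) = -38.73.

E = -38.7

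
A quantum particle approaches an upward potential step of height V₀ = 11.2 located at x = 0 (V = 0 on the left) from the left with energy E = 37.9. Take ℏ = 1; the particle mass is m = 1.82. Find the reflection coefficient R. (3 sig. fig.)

On each side the TISE gives plane waves with k = √(2m(E − V))/ℏ: k₁ = √(2·1.82·37.9) = 11.75, k₂ = √(2·1.82·26.7) = 9.858.
Matching ψ and ψ′ at x = 0 gives r = (k₁ − k₂)/(k₁ + k₂), so R = r² = 0.007630 and T = 1 − R = 0.9924.

R = 0.00763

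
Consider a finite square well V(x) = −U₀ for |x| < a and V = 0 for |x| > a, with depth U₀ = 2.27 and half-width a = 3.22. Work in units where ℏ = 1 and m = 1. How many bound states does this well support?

N = 5

The dimensionless depth is z₀ = a√(2mU₀)/ℏ = 3.22 × √(4.540) = 6.861.
A new bound state (alternating even/odd) appears each time z₀ passes a multiple of π/2, so N = ⌊2z₀/π⌋ + 1 = ⌊4.368⌋ + 1 = 5.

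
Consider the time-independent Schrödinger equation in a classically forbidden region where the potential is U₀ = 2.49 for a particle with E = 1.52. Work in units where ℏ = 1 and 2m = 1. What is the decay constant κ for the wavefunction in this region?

Since E < U₀ the TISE in this region is ψ'' = κ²ψ with κ = √(2m(U₀ − E))/ℏ.
κ = √(2 × 0.5 × 0.97) = 0.9849.

κ = 0.985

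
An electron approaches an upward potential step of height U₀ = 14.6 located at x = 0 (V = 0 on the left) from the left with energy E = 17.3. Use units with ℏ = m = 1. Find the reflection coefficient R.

The wavenumbers are k₁ = √(2mE)/ℏ = 5.882 on the left and k₂ = √(2m(E − U₀))/ℏ = 2.324 on the right.
Matching ψ and ψ′ at x = 0 gives r = (k₁ − k₂)/(k₁ + k₂), so R = r² = 0.1880 and T = 1 − R = 0.8120.

R = 0.188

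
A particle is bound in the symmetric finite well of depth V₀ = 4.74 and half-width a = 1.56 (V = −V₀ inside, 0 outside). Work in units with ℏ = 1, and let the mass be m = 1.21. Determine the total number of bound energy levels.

N = 4

Define the well-strength parameter z₀ = (a/ℏ)√(2mV₀) = 1.56 × √(2·1.21·4.74) = 5.283.
The even/odd transcendental equations gain one root per π/2 in z₀, giving N = 1 + ⌊2z₀/π⌋ = 1 + ⌊3.364⌋ = 4.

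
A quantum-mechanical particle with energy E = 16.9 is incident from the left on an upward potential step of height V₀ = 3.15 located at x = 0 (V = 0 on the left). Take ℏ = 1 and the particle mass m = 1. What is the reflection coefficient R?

On each side the TISE gives plane waves with k = √(2m(E − V))/ℏ: k₁ = √(2·1·16.9) = 5.814, k₂ = √(2·1·13.75) = 5.244.
Matching ψ and ψ′ at x = 0 gives r = (k₁ − k₂)/(k₁ + k₂), so R = r² = 0.002655 and T = 1 − R = 0.9973.

R = 0.00265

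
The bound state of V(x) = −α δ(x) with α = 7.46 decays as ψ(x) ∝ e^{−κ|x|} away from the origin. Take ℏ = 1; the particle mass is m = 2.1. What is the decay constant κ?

κ = 15.7

Integrate −(ℏ²/2m)ψ'' − αδ(x)ψ = Eψ from −ε to +ε: the ψ'' term gives ψ'(0⁺) − ψ'(0⁻) and the δ term gives −(2mα/ℏ²)ψ(0).
With ψ ∝ e^{−κ|x|} this yields −2κ = −2mα/ℏ², so κ = mα/ℏ² = 15.67.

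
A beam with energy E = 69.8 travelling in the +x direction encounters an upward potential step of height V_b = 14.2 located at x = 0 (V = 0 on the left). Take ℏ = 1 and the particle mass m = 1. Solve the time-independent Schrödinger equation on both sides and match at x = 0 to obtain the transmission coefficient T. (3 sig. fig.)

T = 0.997

On each side the TISE gives plane waves with k = √(2m(E − V))/ℏ: k₁ = √(2·1·69.8) = 11.82, k₂ = √(2·1·55.6) = 10.55.
Matching ψ and ψ′ at x = 0 gives r = (k₁ − k₂)/(k₁ + k₂), so R = r² = 0.003226 and T = 1 − R = 0.9968.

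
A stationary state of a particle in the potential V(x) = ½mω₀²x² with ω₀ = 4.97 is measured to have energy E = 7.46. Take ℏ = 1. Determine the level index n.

n = 1

E_n = ℏω₀(n + ½) ⇒ n = E/(ℏω₀) − ½ = 7.46/4.97 − 0.5 = 1.001 → n = 1.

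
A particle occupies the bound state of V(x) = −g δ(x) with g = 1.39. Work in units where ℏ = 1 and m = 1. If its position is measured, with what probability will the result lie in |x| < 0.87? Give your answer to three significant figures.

The normalised bound state is ψ = √κ e^{−κ|x|} with κ = mg/ℏ² = 1.390.
P(|x| < d) = ∫_{−d}^{d} κ e^{−2κ|x|} dx = 1 − e^{−2κd} = 1 − e^{−2.419} = 0.9110.

P = 0.911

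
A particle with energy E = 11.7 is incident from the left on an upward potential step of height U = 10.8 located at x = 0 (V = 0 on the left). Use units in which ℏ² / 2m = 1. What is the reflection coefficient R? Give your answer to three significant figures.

R = 0.320

The wavenumbers are k₁ = √(2mE)/ℏ = 3.421 on the left and k₂ = √(2m(E − U))/ℏ = 0.9487 on the right.
Matching ψ and ψ′ at x = 0 gives r = (k₁ − k₂)/(k₁ + k₂), so R = r² = 0.3201 and T = 1 − R = 0.6799.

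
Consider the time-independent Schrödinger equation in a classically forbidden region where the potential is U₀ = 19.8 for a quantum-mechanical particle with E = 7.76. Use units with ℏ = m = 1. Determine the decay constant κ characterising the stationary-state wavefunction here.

Since E < U₀ the TISE in this region is ψ'' = κ²ψ with κ = √(2m(U₀ − E))/ℏ.
κ = √(2 × 1 × 12.04) = 4.907.

κ = 4.91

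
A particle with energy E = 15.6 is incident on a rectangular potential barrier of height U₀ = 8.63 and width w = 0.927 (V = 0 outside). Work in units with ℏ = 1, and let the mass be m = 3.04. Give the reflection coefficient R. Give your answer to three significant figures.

R = 0.0103

E > U₀: inside the barrier k₂ = √(2m(E − U₀))/ℏ = 6.510, k₂w = 6.035.
T = [1 + U₀² sin²(k₂w) / (4E(E − U₀))]⁻¹ = 1/1.010 = 0.990.
R = 1 − T = 0.0103.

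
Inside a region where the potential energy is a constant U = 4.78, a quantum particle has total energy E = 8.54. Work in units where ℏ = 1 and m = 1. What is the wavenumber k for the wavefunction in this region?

With E > U the solution is oscillatory, ψ ∝ e^{±ikx} with k = √(2m(E − U))/ℏ.
k = √(2 × 1 × 3.76) = 2.742.

k = 2.74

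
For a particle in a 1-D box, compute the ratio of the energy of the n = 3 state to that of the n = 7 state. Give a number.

0.183673

Since E_n ∝ n², the ratio is (3/7)² = 0.183673.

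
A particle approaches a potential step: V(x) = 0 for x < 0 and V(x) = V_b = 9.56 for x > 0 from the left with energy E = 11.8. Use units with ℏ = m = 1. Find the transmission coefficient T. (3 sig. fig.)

On each side the TISE gives plane waves with k = √(2m(E − V))/ℏ: k₁ = √(2·1·11.8) = 4.858, k₂ = √(2·1·2.24) = 2.117.
Matching ψ and ψ′ at x = 0 gives r = (k₁ − k₂)/(k₁ + k₂), so R = r² = 0.1545 and T = 1 − R = 0.8455.

T = 0.846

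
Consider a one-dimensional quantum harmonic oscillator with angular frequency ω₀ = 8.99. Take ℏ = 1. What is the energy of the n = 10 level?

E = 94.4

Using E_n = (n + ½)ℏω₀: E_10 = 10.5 × 8.99 = 94.40.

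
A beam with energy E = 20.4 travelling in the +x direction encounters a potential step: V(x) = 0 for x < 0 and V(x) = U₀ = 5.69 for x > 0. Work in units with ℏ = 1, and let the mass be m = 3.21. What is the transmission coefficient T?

T = 0.993

The wavenumbers are k₁ = √(2mE)/ℏ = 11.44 on the left and k₂ = √(2m(E − U₀))/ℏ = 9.718 on the right.
Continuity of ψ and ψ′ at the step yields the reflection amplitude r = (k₁ − k₂)/(k₁ + k₂) = 0.08157; thus R = |r|² = 0.006654, T = 0.9933.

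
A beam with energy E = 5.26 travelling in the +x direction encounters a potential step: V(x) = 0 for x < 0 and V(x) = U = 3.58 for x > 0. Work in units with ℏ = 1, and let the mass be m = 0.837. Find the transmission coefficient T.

The wavenumbers are k₁ = √(2mE)/ℏ = 2.967 on the left and k₂ = √(2m(E − U))/ℏ = 1.677 on the right.
Matching ψ and ψ′ at x = 0 gives r = (k₁ − k₂)/(k₁ + k₂), so R = r² = 0.07719 and T = 1 − R = 0.9228.

T = 0.923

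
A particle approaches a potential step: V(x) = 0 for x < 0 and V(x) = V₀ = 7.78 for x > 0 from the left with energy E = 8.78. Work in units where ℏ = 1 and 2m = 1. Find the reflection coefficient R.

R = 0.245

On each side the TISE gives plane waves with k = √(2m(E − V))/ℏ: k₁ = √(2·½·8.78) = 2.963, k₂ = √(2·½·1) = 1.0000.
Matching ψ and ψ′ at x = 0 gives r = (k₁ − k₂)/(k₁ + k₂), so R = r² = 0.2454 and T = 1 − R = 0.7546.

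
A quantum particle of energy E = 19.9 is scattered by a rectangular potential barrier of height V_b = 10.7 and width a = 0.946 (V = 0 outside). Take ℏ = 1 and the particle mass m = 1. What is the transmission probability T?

T = 0.910

E > V_b: inside the barrier k₂ = √(2m(E − V_b))/ℏ = 4.290, k₂a = 4.058.
Matching at both interfaces gives T⁻¹ = 1 + V_b² sin²(k₂a) / [4E(E − V_b)] = 1.098, hence T = 0.910.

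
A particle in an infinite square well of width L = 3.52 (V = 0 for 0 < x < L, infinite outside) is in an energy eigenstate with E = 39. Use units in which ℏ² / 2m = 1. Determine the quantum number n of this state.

n = 7

For an infinite well E_n = n²π²ℏ²/(2mL²), so n = (L/πℏ)√(2mE).
n = (3.52/π) × √(2 × 0.5 × 39) = 6.997 → n = 7.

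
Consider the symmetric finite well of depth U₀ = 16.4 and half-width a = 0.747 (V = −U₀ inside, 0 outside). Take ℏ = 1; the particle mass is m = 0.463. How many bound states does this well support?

The dimensionless depth is z₀ = a√(2mU₀)/ℏ = 0.747 × √(15.19) = 2.911.
The even/odd transcendental equations gain one root per π/2 in z₀, giving N = 1 + ⌊2z₀/π⌋ = 1 + ⌊1.853⌋ = 2.

N = 2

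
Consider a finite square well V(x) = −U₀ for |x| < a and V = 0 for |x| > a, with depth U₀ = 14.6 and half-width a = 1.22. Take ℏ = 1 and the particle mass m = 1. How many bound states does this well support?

N = 5

The dimensionless depth is z₀ = a√(2mU₀)/ℏ = 1.22 × √(29.20) = 6.593.
The even/odd transcendental equations gain one root per π/2 in z₀, giving N = 1 + ⌊2z₀/π⌋ = 1 + ⌊4.197⌋ = 5.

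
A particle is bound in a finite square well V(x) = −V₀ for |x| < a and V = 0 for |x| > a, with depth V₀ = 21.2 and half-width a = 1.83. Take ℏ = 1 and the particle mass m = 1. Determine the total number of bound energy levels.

Define the well-strength parameter z₀ = (a/ℏ)√(2mV₀) = 1.83 × √(2·1·21.2) = 11.92.
A new bound state (alternating even/odd) appears each time z₀ passes a multiple of π/2, so N = ⌊2z₀/π⌋ + 1 = ⌊7.586⌋ + 1 = 8.

N = 8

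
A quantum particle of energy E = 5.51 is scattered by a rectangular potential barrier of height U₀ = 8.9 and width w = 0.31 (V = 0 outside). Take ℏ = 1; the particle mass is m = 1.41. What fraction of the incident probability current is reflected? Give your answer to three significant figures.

E < U₀: inside the barrier ψ ∝ e^{±κx} with κ = √(2m(U₀ − E))/ℏ = 3.092.
κw = 0.9585, sinh(κw) = 1.112.
The exact tunnelling result is T⁻¹ = 1 + U₀² sinh²(κw) / [4E(U₀ − E)] = 2.311, so T = 0.433.
R = 1 − T = 0.567.

R = 0.567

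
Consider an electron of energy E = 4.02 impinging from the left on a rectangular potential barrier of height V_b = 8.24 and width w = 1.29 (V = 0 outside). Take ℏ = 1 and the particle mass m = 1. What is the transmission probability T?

T = 0.00222

Since E < V_b the interior solution is evanescent with decay constant κ = √(2m(V_b − E))/ℏ = 2.905.
κw = 3.748, sinh(κw) = 21.20.
Matching ψ, ψ′ at both faces gives T = [1 + V_b² sinh²(κw) / (4E(V_b − E))]⁻¹ = 1/450.7 = 0.00222.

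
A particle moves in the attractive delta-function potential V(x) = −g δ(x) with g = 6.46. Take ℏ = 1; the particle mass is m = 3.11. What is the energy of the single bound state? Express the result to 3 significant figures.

E = -64.9

The bound state is ψ(x) = √κ e^{−κ|x|}. The derivative jump ψ'(0⁺) − ψ'(0⁻) = −(2mg/ℏ²)ψ(0) fixes κ = mg/ℏ² = 20.09.
Then E = −ℏ²κ²/(2m) = −mg²/(2ℏ²) = -64.89.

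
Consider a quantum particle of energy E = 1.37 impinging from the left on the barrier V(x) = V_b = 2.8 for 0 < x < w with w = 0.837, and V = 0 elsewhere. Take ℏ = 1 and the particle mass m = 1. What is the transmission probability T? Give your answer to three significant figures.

E < V_b: inside the barrier ψ ∝ e^{±κx} with κ = √(2m(V_b − E))/ℏ = 1.691.
κw = 1.415, sinh(κw) = 1.938.
Matching ψ, ψ′ at both faces gives T = [1 + V_b² sinh²(κw) / (4E(V_b − E))]⁻¹ = 1/4.757 = 0.210.

T = 0.210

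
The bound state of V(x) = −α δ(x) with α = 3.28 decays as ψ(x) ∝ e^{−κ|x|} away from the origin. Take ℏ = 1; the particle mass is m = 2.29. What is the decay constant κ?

κ = 7.51

Integrate −(ℏ²/2m)ψ'' − αδ(x)ψ = Eψ from −ε to +ε: the ψ'' term gives ψ'(0⁺) − ψ'(0⁻) and the δ term gives −(2mα/ℏ²)ψ(0).
With ψ ∝ e^{−κ|x|} this yields −2κ = −2mα/ℏ², so κ = mα/ℏ² = 7.511.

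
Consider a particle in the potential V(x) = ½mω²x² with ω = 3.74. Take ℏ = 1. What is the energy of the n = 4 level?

The oscillator eigenvalues are E_n = ℏω(n + ½), so E_4 = 3.74 × 4.5 = 16.83.

E = 16.8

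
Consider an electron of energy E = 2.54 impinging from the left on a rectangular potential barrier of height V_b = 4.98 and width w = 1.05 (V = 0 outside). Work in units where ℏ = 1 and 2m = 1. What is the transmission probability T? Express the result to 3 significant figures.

Since E < V_b the interior solution is evanescent with decay constant κ = √(2m(V_b − E))/ℏ = 1.562.
κw = 1.640, sinh(κw) = 2.481.
The exact tunnelling result is T⁻¹ = 1 + V_b² sinh²(κw) / [4E(V_b − E)] = 7.158, so T = 0.140.

T = 0.140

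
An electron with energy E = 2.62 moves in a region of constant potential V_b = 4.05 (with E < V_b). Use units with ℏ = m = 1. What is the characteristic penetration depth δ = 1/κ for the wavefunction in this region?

Since E < V_b the TISE in this region is ψ'' = κ²ψ with κ = √(2m(V_b − E))/ℏ.
κ = √(2 × 1 × 1.43) = 1.691. The penetration depth is δ = 1/κ = 0.591.

δ = 0.591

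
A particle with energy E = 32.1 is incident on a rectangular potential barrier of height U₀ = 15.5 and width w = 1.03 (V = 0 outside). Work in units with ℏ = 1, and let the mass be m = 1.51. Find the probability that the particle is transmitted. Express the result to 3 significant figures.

E > U₀: inside the barrier k₂ = √(2m(E − U₀))/ℏ = 7.080, k₂w = 7.293.
T = [1 + U₀² sin²(k₂w) / (4E(E − U₀))]⁻¹ = 1/1.081 = 0.925.

T = 0.925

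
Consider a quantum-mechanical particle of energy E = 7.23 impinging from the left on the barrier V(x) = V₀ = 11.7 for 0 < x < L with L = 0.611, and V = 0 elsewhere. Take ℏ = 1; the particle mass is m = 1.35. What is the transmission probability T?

T = 0.0528

Since E < V₀ the interior solution is evanescent with decay constant κ = √(2m(V₀ − E))/ℏ = 3.474.
κL = 2.123, sinh(κL) = 4.117.
Matching ψ, ψ′ at both faces gives T = [1 + V₀² sinh²(κL) / (4E(V₀ − E))]⁻¹ = 1/18.95 = 0.0528.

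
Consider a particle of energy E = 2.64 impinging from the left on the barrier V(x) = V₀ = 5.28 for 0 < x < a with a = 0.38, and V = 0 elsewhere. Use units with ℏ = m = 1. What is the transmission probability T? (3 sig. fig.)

Since E < V₀ the interior solution is evanescent with decay constant κ = √(2m(V₀ − E))/ℏ = 2.298.
κa = 0.8732, sinh(κa) = 0.9884.
The exact tunnelling result is T⁻¹ = 1 + V₀² sinh²(κa) / [4E(V₀ − E)] = 1.977, so T = 0.506.

T = 0.506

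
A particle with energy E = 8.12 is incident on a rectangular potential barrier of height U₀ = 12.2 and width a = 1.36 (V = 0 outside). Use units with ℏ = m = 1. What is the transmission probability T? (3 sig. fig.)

Since E < U₀ the interior solution is evanescent with decay constant κ = √(2m(U₀ − E))/ℏ = 2.857.
κa = 3.885, sinh(κa) = 24.32.
Matching ψ, ψ′ at both faces gives T = [1 + U₀² sinh²(κa) / (4E(U₀ − E))]⁻¹ = 1/665.4 = 0.00150.

T = 0.00150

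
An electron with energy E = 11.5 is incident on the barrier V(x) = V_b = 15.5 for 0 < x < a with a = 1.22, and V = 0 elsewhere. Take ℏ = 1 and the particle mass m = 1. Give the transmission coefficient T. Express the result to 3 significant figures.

Since E < V_b the interior solution is evanescent with decay constant κ = √(2m(V_b − E))/ℏ = 2.828.
κa = 3.451, sinh(κa) = 15.75.
Matching ψ, ψ′ at both faces gives T = [1 + V_b² sinh²(κa) / (4E(V_b − E))]⁻¹ = 1/324.7 = 0.00308.

T = 0.00308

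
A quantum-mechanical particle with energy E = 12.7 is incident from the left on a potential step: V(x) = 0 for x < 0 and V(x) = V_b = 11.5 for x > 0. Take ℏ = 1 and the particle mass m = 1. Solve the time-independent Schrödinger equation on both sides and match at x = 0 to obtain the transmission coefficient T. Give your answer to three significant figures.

The wavenumbers are k₁ = √(2mE)/ℏ = 5.040 on the left and k₂ = √(2m(E − V_b))/ℏ = 1.549 on the right.
Matching ψ and ψ′ at x = 0 gives r = (k₁ − k₂)/(k₁ + k₂), so R = r² = 0.2807 and T = 1 − R = 0.7193.

T = 0.719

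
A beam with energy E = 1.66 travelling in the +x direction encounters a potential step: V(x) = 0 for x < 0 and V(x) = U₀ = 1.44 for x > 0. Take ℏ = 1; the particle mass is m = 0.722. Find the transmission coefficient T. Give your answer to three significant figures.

On each side the TISE gives plane waves with k = √(2m(E − V))/ℏ: k₁ = √(2·0.722·1.66) = 1.548, k₂ = √(2·0.722·0.22) = 0.5636.
Matching ψ and ψ′ at x = 0 gives r = (k₁ − k₂)/(k₁ + k₂), so R = r² = 0.2174 and T = 1 − R = 0.7826.

T = 0.783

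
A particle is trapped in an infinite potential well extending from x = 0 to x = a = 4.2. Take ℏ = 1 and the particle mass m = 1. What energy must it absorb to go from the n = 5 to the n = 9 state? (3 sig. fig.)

ΔE = 15.7

E_n = n²π²ℏ²/(2ma²), so ΔE = (9² − 5²) π²ℏ²/(2ma²).
ΔE = 56 × π² / (2 × 1 × 4.2²) = 15.67.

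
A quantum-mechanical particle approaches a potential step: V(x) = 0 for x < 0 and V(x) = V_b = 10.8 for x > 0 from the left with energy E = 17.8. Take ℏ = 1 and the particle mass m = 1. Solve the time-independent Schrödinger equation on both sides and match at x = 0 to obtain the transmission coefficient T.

On each side the TISE gives plane waves with k = √(2m(E − V))/ℏ: k₁ = √(2·1·17.8) = 5.967, k₂ = √(2·1·7) = 3.742.
Continuity of ψ and ψ′ at the step yields the reflection amplitude r = (k₁ − k₂)/(k₁ + k₂) = 0.2292; thus R = |r|² = 0.05252, T = 0.9475.

T = 0.947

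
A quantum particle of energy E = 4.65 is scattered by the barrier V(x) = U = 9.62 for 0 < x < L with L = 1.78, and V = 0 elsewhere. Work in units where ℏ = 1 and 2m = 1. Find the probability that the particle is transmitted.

Since E < U the interior solution is evanescent with decay constant κ = √(2m(U − E))/ℏ = 2.229.
κL = 3.968, sinh(κL) = 26.44.
Matching ψ, ψ′ at both faces gives T = [1 + U² sinh²(κL) / (4E(U − E))]⁻¹ = 1/700.7 = 0.00143.

T = 0.00143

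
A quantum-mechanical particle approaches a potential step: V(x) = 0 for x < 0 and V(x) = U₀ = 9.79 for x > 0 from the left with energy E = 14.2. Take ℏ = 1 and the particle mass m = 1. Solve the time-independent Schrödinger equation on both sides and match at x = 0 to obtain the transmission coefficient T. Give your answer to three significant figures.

The wavenumbers are k₁ = √(2mE)/ℏ = 5.329 on the left and k₂ = √(2m(E − U₀))/ℏ = 2.970 on the right.
Matching ψ and ψ′ at x = 0 gives r = (k₁ − k₂)/(k₁ + k₂), so R = r² = 0.08082 and T = 1 − R = 0.9192.

T = 0.919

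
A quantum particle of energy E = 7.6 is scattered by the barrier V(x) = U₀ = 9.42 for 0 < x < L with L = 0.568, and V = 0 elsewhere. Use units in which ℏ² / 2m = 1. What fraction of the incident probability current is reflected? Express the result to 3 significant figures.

E < U₀: inside the barrier ψ ∝ e^{±κx} with κ = √(2m(U₀ − E))/ℏ = 1.349.
κL = 0.7663, sinh(κL) = 0.8435.
The exact tunnelling result is T⁻¹ = 1 + U₀² sinh²(κL) / [4E(U₀ − E)] = 2.141, so T = 0.467.
R = 1 − T = 0.533.

R = 0.533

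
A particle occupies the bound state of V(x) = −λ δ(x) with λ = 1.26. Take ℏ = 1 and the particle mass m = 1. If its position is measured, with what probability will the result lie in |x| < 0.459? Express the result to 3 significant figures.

The normalised bound state is ψ = √κ e^{−κ|x|} with κ = mλ/ℏ² = 1.260.
P(|x| < d) = ∫_{−d}^{d} κ e^{−2κ|x|} dx = 1 − e^{−2κd} = 1 − e^{−1.157} = 0.6855.

P = 0.685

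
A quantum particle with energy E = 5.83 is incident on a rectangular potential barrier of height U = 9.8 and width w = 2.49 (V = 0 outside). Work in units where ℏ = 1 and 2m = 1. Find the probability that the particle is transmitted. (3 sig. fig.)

E < U: inside the barrier ψ ∝ e^{±κx} with κ = √(2m(U − E))/ℏ = 1.992.
κw = 4.961, sinh(κw) = 71.39.
Matching ψ, ψ′ at both faces gives T = [1 + U² sinh²(κw) / (4E(U − E))]⁻¹ = 1/5287 = 0.000189.

T = 0.000189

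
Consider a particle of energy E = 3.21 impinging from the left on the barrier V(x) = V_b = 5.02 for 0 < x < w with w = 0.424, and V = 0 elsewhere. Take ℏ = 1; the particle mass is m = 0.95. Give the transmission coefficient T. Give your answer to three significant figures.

E < V_b: inside the barrier ψ ∝ e^{±κx} with κ = √(2m(V_b − E))/ℏ = 1.854.
κw = 0.7863, sinh(κw) = 0.8699.
Matching ψ, ψ′ at both faces gives T = [1 + V_b² sinh²(κw) / (4E(V_b − E))]⁻¹ = 1/1.820 = 0.549.

T = 0.549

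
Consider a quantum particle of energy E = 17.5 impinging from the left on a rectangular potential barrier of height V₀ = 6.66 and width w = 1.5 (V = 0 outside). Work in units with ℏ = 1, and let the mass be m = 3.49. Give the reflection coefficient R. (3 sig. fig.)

R = 0.0124

E > V₀: inside the barrier k₂ = √(2m(E − V₀))/ℏ = 8.698, k₂w = 13.05.
T = [1 + V₀² sin²(k₂w) / (4E(E − V₀))]⁻¹ = 1/1.013 = 0.988.
R = 1 − T = 0.0124.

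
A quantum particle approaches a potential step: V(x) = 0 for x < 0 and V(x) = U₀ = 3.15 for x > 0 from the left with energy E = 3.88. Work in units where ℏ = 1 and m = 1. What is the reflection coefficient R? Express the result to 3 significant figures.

R = 0.156

On each side the TISE gives plane waves with k = √(2m(E − V))/ℏ: k₁ = √(2·1·3.88) = 2.786, k₂ = √(2·1·0.73) = 1.208.
Matching ψ and ψ′ at x = 0 gives r = (k₁ − k₂)/(k₁ + k₂), so R = r² = 0.1560 and T = 1 − R = 0.8440.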